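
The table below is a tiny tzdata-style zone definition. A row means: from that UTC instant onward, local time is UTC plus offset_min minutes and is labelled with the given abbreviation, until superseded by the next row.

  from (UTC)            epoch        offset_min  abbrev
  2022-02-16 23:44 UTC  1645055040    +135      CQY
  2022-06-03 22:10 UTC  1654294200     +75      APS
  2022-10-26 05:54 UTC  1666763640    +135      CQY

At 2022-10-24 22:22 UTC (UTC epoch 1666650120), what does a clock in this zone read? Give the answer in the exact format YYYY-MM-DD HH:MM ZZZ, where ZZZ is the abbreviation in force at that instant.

2022-10-24 23:37 APS

Query: 2022-10-24 22:22 UTC
Rule 2/3 (APS, +01:15): 2022-06-03 22:10 UTC ≤ query < 2022-10-26 05:54 UTC
22·60 + 22 + 75 = 1417 min
1417 = 0·1440 + 1417; 1417 = 23·60 + 37 → 23:37, same day
→ 2022-10-24 23:37 APS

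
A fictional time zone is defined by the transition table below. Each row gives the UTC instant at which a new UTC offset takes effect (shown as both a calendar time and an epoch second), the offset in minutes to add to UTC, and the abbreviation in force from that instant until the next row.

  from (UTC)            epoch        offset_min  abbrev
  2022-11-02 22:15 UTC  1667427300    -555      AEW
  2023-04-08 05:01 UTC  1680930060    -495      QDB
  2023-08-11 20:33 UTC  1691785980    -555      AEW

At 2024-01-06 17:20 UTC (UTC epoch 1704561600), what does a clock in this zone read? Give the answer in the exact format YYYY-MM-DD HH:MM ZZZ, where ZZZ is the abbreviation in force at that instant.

2024-01-06 08:05 AEW

Query: 2024-01-06 17:20 UTC
Rule 3/3 (AEW, -09:15): 2023-08-11 20:33 UTC ≤ query < +∞
17·60 + 20 - 555 = 485 min
485 = 0·1440 + 485; 485 = 8·60 + 5 → 08:05, same day
→ 2024-01-06 08:05 AEW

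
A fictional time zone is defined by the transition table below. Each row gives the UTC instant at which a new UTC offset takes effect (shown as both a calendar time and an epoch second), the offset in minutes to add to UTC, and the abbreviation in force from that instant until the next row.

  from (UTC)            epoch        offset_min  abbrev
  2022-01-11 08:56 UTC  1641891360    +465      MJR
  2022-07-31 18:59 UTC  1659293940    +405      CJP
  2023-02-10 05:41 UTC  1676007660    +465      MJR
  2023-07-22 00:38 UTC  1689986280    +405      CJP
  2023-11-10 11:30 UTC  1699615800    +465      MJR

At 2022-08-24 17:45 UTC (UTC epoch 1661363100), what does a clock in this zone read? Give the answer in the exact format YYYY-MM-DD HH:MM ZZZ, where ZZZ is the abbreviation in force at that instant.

2022-08-25 00:30 CJP

Query: 2022-08-24 17:45 UTC
Rule 2/5 (CJP, +06:45): 2022-07-31 18:59 UTC ≤ query < 2023-02-10 05:41 UTC
17·60 + 45 + 405 = 1470 min
1470 = 1·1440 + 30; 30 = 0·60 + 30 → 00:30, 2022-08-24 + 1 day = 2022-08-25
→ 2022-08-25 00:30 CJP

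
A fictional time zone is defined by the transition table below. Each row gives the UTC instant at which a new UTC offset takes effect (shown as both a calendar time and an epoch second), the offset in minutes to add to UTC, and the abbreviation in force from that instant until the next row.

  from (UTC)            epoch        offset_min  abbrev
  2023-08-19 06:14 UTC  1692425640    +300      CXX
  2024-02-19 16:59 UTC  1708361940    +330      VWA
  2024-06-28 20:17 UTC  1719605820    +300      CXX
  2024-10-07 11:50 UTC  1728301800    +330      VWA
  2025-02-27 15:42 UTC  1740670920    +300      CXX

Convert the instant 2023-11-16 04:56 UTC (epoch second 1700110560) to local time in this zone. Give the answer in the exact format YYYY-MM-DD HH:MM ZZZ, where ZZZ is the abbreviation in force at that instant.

2023-11-16 09:56 CXX

Query: 2023-11-16 04:56 UTC
Rule 1/5 (CXX, +05:00): 2023-08-19 06:14 UTC ≤ query < 2024-02-19 16:59 UTC
4·60 + 56 + 300 = 596 min
596 = 0·1440 + 596; 596 = 9·60 + 56 → 09:56, same day
→ 2023-11-16 09:56 CXX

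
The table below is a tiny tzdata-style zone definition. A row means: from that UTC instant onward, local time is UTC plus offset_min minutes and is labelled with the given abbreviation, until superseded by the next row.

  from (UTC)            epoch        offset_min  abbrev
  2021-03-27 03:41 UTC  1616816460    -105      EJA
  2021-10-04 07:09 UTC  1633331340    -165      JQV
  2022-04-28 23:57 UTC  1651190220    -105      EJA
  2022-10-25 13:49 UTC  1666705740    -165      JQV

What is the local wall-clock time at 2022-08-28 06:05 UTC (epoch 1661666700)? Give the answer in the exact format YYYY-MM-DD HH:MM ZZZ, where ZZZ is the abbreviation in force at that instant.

Query: 2022-08-28 06:05 UTC
Rule 3/4 (EJA, -01:45): 2022-04-28 23:57 UTC ≤ query < 2022-10-25 13:49 UTC
6·60 + 5 - 105 = 260 min
260 = 0·1440 + 260; 260 = 4·60 + 20 → 04:20, same day
→ 2022-08-28 04:20 EJA

2022-08-28 04:20 EJA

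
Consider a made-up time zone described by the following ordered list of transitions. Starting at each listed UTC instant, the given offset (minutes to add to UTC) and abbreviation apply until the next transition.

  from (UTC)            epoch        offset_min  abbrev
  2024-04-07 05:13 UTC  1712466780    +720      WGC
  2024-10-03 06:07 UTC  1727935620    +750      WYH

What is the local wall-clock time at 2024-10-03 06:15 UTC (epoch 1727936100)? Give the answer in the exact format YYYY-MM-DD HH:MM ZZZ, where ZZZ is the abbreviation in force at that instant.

2024-10-03 18:45 WYH

Query: 2024-10-03 06:15 UTC
Rule 2/2 (WYH, +12:30): 2024-10-03 06:07 UTC ≤ query < +∞
6·60 + 15 + 750 = 1125 min
1125 = 0·1440 + 1125; 1125 = 18·60 + 45 → 18:45, same day
→ 2024-10-03 18:45 WYH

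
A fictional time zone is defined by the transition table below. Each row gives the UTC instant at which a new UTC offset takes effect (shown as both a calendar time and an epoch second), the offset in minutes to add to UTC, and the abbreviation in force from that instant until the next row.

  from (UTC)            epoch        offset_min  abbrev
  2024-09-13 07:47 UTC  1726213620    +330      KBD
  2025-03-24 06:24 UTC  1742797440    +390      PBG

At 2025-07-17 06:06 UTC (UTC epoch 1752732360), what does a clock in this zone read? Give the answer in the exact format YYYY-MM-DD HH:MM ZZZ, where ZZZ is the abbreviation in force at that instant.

2025-07-17 12:36 PBG

Query: 2025-07-17 06:06 UTC
Rule 2/2 (PBG, +06:30): 2025-03-24 06:24 UTC ≤ query < +∞
6·60 + 6 + 390 = 756 min
756 = 0·1440 + 756; 756 = 12·60 + 36 → 12:36, same day
→ 2025-07-17 12:36 PBG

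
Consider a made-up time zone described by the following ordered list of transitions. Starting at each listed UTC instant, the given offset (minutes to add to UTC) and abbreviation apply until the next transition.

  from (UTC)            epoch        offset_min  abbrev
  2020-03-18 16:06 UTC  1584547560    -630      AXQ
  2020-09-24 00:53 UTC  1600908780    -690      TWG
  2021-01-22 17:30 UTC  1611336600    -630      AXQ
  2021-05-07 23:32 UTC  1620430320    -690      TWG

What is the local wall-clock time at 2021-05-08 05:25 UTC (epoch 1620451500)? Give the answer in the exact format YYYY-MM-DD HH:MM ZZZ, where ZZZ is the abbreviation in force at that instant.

2021-05-07 17:55 TWG

Query: 2021-05-08 05:25 UTC
Rule 4/4 (TWG, -11:30): 2021-05-07 23:32 UTC ≤ query < +∞
5·60 + 25 - 690 = -365 min
-365 = -1·1440 + 1075; 1075 = 17·60 + 55 → 17:55, 2021-05-08 - 1 day = 2021-05-07
→ 2021-05-07 17:55 TWG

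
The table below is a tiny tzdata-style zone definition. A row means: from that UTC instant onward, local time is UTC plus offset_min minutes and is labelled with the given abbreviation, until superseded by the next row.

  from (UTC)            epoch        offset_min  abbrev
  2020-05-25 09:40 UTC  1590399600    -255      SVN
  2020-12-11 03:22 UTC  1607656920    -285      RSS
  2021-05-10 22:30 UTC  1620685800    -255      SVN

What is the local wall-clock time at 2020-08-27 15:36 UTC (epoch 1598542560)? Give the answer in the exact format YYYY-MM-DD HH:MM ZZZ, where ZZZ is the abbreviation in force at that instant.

2020-08-27 11:21 SVN

Query: 2020-08-27 15:36 UTC
Rule 1/3 (SVN, -04:15): 2020-05-25 09:40 UTC ≤ query < 2020-12-11 03:22 UTC
15·60 + 36 - 255 = 681 min
681 = 0·1440 + 681; 681 = 11·60 + 21 → 11:21, same day
→ 2020-08-27 11:21 SVN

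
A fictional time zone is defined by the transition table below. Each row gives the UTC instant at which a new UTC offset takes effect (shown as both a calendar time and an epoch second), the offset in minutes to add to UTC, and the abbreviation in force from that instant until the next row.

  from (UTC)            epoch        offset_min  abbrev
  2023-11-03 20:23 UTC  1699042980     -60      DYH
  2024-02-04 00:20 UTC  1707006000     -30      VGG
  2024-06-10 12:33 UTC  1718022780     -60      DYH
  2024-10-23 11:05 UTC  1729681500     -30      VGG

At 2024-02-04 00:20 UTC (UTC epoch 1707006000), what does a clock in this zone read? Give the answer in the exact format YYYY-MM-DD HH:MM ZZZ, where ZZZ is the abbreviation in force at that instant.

2024-02-03 23:50 VGG

Query: 2024-02-04 00:20 UTC
Rule 2/4 (VGG, -00:30): 2024-02-04 00:20 UTC ≤ query < 2024-06-10 12:33 UTC
0·60 + 20 - 30 = -10 min
-10 = -1·1440 + 1430; 1430 = 23·60 + 50 → 23:50, 2024-02-04 - 1 day = 2024-02-03
→ 2024-02-03 23:50 VGG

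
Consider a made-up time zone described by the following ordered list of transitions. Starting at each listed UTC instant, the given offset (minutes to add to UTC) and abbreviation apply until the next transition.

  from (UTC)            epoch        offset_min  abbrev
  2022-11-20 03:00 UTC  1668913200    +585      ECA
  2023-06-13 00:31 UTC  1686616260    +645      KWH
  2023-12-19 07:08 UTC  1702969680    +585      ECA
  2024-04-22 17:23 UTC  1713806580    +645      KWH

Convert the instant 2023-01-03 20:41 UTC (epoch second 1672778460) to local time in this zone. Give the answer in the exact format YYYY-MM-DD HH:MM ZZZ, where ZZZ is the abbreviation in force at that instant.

2023-01-04 06:26 ECA

Query: 2023-01-03 20:41 UTC
Rule 1/4 (ECA, +09:45): 2022-11-20 03:00 UTC ≤ query < 2023-06-13 00:31 UTC
20·60 + 41 + 585 = 1826 min
1826 = 1·1440 + 386; 386 = 6·60 + 26 → 06:26, 2023-01-03 + 1 day = 2023-01-04
→ 2023-01-04 06:26 ECA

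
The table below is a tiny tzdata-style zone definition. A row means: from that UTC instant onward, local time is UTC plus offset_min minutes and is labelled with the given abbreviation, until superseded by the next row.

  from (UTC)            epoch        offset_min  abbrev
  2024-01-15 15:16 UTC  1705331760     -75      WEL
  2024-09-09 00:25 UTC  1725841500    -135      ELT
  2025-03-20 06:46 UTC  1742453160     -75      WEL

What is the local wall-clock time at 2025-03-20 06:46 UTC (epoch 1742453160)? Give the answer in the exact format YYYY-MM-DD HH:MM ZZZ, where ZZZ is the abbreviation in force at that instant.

2025-03-20 05:31 WEL

Query: 2025-03-20 06:46 UTC
Rule 3/3 (WEL, -01:15): 2025-03-20 06:46 UTC ≤ query < +∞
6·60 + 46 - 75 = 331 min
331 = 0·1440 + 331; 331 = 5·60 + 31 → 05:31, same day
→ 2025-03-20 05:31 WEL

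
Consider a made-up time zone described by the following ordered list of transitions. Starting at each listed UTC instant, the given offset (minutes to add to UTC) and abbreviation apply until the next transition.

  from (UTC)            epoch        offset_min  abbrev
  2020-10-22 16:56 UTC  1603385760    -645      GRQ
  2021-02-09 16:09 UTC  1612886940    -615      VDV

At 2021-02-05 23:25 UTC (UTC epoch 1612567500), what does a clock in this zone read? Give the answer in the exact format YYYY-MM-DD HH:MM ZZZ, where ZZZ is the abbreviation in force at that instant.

Query: 2021-02-05 23:25 UTC
Rule 1/2 (GRQ, -10:45): 2020-10-22 16:56 UTC ≤ query < 2021-02-09 16:09 UTC
23·60 + 25 - 645 = 760 min
760 = 0·1440 + 760; 760 = 12·60 + 40 → 12:40, same day
→ 2021-02-05 12:40 GRQ

2021-02-05 12:40 GRQ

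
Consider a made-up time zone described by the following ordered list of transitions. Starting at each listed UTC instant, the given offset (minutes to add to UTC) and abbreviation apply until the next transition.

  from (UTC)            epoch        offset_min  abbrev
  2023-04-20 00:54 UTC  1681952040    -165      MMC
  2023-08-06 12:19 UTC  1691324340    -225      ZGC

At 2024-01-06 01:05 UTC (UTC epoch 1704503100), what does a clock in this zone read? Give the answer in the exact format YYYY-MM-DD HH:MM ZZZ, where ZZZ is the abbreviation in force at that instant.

Query: 2024-01-06 01:05 UTC
Rule 2/2 (ZGC, -03:45): 2023-08-06 12:19 UTC ≤ query < +∞
1·60 + 5 - 225 = -160 min
-160 = -1·1440 + 1280; 1280 = 21·60 + 20 → 21:20, 2024-01-06 - 1 day = 2024-01-05
→ 2024-01-05 21:20 ZGC

2024-01-05 21:20 ZGC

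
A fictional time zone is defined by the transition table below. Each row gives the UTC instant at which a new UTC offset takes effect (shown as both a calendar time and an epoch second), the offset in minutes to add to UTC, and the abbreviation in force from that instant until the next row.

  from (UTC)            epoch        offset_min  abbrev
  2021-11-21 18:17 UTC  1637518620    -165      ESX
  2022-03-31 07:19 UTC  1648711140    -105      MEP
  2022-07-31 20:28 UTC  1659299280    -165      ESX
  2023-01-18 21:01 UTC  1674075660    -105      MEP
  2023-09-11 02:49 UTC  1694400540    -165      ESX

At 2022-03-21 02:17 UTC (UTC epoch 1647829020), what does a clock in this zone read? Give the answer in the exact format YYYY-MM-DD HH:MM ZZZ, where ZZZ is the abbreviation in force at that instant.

Query: 2022-03-21 02:17 UTC
Rule 1/5 (ESX, -02:45): 2021-11-21 18:17 UTC ≤ query < 2022-03-31 07:19 UTC
2·60 + 17 - 165 = -28 min
-28 = -1·1440 + 1412; 1412 = 23·60 + 32 → 23:32, 2022-03-21 - 1 day = 2022-03-20
→ 2022-03-20 23:32 ESX

2022-03-20 23:32 ESX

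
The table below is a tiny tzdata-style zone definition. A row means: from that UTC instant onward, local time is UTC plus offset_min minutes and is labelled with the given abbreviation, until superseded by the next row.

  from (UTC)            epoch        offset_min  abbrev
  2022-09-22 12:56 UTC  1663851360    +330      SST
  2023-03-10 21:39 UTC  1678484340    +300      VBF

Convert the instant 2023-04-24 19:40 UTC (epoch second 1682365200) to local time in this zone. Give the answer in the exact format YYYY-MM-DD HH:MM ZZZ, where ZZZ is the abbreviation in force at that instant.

Query: 2023-04-24 19:40 UTC
Rule 2/2 (VBF, +05:00): 2023-03-10 21:39 UTC ≤ query < +∞
19·60 + 40 + 300 = 1480 min
1480 = 1·1440 + 40; 40 = 0·60 + 40 → 00:40, 2023-04-24 + 1 day = 2023-04-25
→ 2023-04-25 00:40 VBF

2023-04-25 00:40 VBF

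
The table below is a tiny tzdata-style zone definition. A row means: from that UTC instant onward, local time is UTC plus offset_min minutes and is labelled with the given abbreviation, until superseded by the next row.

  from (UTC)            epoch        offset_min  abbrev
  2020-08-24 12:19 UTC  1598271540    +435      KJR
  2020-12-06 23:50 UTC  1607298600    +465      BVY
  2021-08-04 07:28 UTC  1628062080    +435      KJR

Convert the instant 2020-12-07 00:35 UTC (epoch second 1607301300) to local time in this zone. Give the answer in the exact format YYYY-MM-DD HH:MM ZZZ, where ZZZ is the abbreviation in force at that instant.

2020-12-07 08:20 BVY

Query: 2020-12-07 00:35 UTC
Rule 2/3 (BVY, +07:45): 2020-12-06 23:50 UTC ≤ query < 2021-08-04 07:28 UTC
0·60 + 35 + 465 = 500 min
500 = 0·1440 + 500; 500 = 8·60 + 20 → 08:20, same day
→ 2020-12-07 08:20 BVY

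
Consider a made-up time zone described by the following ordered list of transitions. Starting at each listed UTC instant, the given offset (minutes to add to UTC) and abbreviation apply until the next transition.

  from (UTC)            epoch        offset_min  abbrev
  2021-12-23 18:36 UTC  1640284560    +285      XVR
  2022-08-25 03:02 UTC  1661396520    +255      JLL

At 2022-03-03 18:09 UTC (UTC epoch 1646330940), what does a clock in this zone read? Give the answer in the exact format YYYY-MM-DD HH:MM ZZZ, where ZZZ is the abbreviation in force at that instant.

2022-03-03 22:54 XVR

Query: 2022-03-03 18:09 UTC
Rule 1/2 (XVR, +04:45): 2021-12-23 18:36 UTC ≤ query < 2022-08-25 03:02 UTC
18·60 + 9 + 285 = 1374 min
1374 = 0·1440 + 1374; 1374 = 22·60 + 54 → 22:54, same day
→ 2022-03-03 22:54 XVR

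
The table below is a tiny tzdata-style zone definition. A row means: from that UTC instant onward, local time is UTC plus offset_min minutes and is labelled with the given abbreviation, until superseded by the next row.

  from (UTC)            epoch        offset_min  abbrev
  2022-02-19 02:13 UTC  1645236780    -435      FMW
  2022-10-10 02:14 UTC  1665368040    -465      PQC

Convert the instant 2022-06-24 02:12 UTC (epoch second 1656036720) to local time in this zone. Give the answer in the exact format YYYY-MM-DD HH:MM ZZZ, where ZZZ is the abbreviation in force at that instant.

Query: 2022-06-24 02:12 UTC
Rule 1/2 (FMW, -07:15): 2022-02-19 02:13 UTC ≤ query < 2022-10-10 02:14 UTC
2·60 + 12 - 435 = -303 min
-303 = -1·1440 + 1137; 1137 = 18·60 + 57 → 18:57, 2022-06-24 - 1 day = 2022-06-23
→ 2022-06-23 18:57 FMW

2022-06-23 18:57 FMW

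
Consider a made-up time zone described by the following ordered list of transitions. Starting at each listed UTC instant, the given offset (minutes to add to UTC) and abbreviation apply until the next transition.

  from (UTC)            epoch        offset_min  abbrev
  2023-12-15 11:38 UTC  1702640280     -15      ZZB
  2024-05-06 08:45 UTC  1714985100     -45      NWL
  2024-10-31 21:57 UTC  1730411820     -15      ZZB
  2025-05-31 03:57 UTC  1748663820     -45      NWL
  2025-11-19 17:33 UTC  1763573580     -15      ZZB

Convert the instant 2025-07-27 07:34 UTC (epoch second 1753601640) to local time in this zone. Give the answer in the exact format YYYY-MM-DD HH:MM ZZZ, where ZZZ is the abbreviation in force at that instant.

2025-07-27 06:49 NWL

Query: 2025-07-27 07:34 UTC
Rule 4/5 (NWL, -00:45): 2025-05-31 03:57 UTC ≤ query < 2025-11-19 17:33 UTC
7·60 + 34 - 45 = 409 min
409 = 0·1440 + 409; 409 = 6·60 + 49 → 06:49, same day
→ 2025-07-27 06:49 NWL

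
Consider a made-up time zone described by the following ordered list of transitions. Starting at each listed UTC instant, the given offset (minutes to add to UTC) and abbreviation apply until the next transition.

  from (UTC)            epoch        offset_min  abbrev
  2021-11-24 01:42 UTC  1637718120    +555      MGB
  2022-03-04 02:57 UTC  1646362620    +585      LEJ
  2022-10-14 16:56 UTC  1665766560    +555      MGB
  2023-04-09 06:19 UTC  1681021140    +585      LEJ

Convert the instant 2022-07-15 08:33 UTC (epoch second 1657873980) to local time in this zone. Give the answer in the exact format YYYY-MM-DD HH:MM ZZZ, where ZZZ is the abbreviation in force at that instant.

2022-07-15 18:18 LEJ

Query: 2022-07-15 08:33 UTC
Rule 2/4 (LEJ, +09:45): 2022-03-04 02:57 UTC ≤ query < 2022-10-14 16:56 UTC
8·60 + 33 + 585 = 1098 min
1098 = 0·1440 + 1098; 1098 = 18·60 + 18 → 18:18, same day
→ 2022-07-15 18:18 LEJ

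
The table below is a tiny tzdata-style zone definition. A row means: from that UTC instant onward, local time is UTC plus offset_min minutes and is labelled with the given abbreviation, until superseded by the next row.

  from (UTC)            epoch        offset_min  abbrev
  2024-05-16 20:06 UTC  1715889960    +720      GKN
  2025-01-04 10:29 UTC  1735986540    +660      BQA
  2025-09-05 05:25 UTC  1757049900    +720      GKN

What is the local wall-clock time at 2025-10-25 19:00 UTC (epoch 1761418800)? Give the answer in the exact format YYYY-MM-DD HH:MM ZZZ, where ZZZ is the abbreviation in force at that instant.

2025-10-26 07:00 GKN

Query: 2025-10-25 19:00 UTC
Rule 3/3 (GKN, +12:00): 2025-09-05 05:25 UTC ≤ query < +∞
19·60 + 0 + 720 = 1860 min
1860 = 1·1440 + 420; 420 = 7·60 + 0 → 07:00, 2025-10-25 + 1 day = 2025-10-26
→ 2025-10-26 07:00 GKN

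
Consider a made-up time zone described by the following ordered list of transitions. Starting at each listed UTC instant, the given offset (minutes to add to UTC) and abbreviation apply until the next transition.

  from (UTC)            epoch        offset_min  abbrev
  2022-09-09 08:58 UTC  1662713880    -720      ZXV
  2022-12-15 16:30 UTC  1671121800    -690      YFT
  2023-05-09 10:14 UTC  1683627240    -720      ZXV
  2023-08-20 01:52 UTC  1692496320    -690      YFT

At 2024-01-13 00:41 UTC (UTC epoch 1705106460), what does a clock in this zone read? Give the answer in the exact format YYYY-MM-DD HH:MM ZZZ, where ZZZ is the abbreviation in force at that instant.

2024-01-12 13:11 YFT

Query: 2024-01-13 00:41 UTC
Rule 4/4 (YFT, -11:30): 2023-08-20 01:52 UTC ≤ query < +∞
0·60 + 41 - 690 = -649 min
-649 = -1·1440 + 791; 791 = 13·60 + 11 → 13:11, 2024-01-13 - 1 day = 2024-01-12
→ 2024-01-12 13:11 YFT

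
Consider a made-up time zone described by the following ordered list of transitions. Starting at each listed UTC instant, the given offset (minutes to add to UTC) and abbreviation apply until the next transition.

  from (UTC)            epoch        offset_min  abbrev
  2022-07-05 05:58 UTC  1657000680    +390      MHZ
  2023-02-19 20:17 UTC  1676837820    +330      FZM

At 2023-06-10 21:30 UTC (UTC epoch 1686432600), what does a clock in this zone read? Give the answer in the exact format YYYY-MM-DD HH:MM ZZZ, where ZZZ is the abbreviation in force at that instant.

2023-06-11 03:00 FZM

Query: 2023-06-10 21:30 UTC
Rule 2/2 (FZM, +05:30): 2023-02-19 20:17 UTC ≤ query < +∞
21·60 + 30 + 330 = 1620 min
1620 = 1·1440 + 180; 180 = 3·60 + 0 → 03:00, 2023-06-10 + 1 day = 2023-06-11
→ 2023-06-11 03:00 FZM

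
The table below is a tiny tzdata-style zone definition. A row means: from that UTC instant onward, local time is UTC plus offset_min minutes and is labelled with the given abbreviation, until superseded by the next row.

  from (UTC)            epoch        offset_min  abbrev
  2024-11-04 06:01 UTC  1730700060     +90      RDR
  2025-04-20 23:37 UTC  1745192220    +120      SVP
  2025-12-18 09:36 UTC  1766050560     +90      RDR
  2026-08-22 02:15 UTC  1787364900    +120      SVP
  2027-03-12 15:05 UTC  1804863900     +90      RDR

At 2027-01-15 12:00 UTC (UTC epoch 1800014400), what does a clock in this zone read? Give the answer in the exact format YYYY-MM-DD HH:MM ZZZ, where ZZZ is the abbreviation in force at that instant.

Query: 2027-01-15 12:00 UTC
Rule 4/5 (SVP, +02:00): 2026-08-22 02:15 UTC ≤ query < 2027-03-12 15:05 UTC
12·60 + 0 + 120 = 840 min
840 = 0·1440 + 840; 840 = 14·60 + 0 → 14:00, same day
→ 2027-01-15 14:00 SVP

2027-01-15 14:00 SVP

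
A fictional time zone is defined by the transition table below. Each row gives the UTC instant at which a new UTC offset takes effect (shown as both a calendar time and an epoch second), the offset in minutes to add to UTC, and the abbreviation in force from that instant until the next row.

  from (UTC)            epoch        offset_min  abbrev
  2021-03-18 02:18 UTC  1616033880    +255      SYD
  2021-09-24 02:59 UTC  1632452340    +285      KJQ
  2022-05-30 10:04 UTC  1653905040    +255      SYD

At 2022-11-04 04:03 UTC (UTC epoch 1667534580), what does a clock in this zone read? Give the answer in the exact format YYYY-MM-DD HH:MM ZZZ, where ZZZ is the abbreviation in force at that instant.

Query: 2022-11-04 04:03 UTC
Rule 3/3 (SYD, +04:15): 2022-05-30 10:04 UTC ≤ query < +∞
4·60 + 3 + 255 = 498 min
498 = 0·1440 + 498; 498 = 8·60 + 18 → 08:18, same day
→ 2022-11-04 08:18 SYD

2022-11-04 08:18 SYD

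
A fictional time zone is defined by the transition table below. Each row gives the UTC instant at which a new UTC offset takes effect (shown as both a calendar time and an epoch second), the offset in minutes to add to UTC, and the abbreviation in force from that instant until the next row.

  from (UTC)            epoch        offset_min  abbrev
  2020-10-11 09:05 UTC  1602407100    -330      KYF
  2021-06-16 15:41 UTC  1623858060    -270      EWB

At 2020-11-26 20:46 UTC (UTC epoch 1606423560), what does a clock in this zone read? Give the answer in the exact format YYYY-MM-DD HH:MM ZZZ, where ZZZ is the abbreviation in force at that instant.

2020-11-26 15:16 KYF

Query: 2020-11-26 20:46 UTC
Rule 1/2 (KYF, -05:30): 2020-10-11 09:05 UTC ≤ query < 2021-06-16 15:41 UTC
20·60 + 46 - 330 = 916 min
916 = 0·1440 + 916; 916 = 15·60 + 16 → 15:16, same day
→ 2020-11-26 15:16 KYF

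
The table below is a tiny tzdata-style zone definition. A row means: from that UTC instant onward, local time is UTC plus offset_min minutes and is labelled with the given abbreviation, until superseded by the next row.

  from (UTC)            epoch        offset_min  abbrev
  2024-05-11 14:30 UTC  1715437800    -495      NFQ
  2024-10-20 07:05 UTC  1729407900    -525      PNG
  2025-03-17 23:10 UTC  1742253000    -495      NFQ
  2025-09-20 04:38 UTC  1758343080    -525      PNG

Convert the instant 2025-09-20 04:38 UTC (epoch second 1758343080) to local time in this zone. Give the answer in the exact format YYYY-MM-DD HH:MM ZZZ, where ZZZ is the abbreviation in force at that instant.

Query: 2025-09-20 04:38 UTC
Rule 4/4 (PNG, -08:45): 2025-09-20 04:38 UTC ≤ query < +∞
4·60 + 38 - 525 = -247 min
-247 = -1·1440 + 1193; 1193 = 19·60 + 53 → 19:53, 2025-09-20 - 1 day = 2025-09-19
→ 2025-09-19 19:53 PNG

2025-09-19 19:53 PNG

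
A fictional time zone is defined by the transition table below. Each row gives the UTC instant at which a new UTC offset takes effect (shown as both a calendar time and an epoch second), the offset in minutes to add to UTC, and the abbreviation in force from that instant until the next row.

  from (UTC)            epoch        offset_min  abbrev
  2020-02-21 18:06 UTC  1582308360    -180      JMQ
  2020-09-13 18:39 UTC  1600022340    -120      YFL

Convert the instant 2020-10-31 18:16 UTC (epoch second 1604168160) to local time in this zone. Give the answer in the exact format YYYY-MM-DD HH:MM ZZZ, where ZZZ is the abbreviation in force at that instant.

Query: 2020-10-31 18:16 UTC
Rule 2/2 (YFL, -02:00): 2020-09-13 18:39 UTC ≤ query < +∞
18·60 + 16 - 120 = 976 min
976 = 0·1440 + 976; 976 = 16·60 + 16 → 16:16, same day
→ 2020-10-31 16:16 YFL

2020-10-31 16:16 YFL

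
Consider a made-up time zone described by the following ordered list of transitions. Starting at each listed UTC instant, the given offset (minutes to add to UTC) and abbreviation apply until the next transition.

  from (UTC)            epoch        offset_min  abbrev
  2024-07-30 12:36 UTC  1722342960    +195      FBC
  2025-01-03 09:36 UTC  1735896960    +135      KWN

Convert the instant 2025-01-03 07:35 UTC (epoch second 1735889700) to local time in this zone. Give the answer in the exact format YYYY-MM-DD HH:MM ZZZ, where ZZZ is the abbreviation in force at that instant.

Query: 2025-01-03 07:35 UTC
Rule 1/2 (FBC, +03:15): 2024-07-30 12:36 UTC ≤ query < 2025-01-03 09:36 UTC
7·60 + 35 + 195 = 650 min
650 = 0·1440 + 650; 650 = 10·60 + 50 → 10:50, same day
→ 2025-01-03 10:50 FBC

2025-01-03 10:50 FBC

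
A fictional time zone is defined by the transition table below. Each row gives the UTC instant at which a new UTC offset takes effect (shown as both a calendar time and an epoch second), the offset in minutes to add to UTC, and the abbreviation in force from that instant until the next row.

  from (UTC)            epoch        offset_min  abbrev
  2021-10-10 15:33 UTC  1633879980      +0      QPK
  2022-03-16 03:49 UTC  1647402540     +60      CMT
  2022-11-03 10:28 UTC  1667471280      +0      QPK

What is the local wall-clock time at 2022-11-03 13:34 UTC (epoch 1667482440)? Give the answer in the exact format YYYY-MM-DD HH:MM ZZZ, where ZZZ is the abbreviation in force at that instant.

Query: 2022-11-03 13:34 UTC
Rule 3/3 (QPK, +00:00): 2022-11-03 10:28 UTC ≤ query < +∞
13·60 + 34 + 0 = 814 min
814 = 0·1440 + 814; 814 = 13·60 + 34 → 13:34, same day
→ 2022-11-03 13:34 QPK

2022-11-03 13:34 QPK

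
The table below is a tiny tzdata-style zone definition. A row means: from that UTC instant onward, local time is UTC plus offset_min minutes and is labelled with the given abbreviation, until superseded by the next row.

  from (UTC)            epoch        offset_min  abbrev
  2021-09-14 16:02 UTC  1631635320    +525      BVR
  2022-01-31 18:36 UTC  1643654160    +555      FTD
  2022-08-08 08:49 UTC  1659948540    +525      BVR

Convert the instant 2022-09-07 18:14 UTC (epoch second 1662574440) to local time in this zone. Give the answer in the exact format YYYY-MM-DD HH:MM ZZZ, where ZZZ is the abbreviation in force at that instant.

2022-09-08 02:59 BVR

Query: 2022-09-07 18:14 UTC
Rule 3/3 (BVR, +08:45): 2022-08-08 08:49 UTC ≤ query < +∞
18·60 + 14 + 525 = 1619 min
1619 = 1·1440 + 179; 179 = 2·60 + 59 → 02:59, 2022-09-07 + 1 day = 2022-09-08
→ 2022-09-08 02:59 BVR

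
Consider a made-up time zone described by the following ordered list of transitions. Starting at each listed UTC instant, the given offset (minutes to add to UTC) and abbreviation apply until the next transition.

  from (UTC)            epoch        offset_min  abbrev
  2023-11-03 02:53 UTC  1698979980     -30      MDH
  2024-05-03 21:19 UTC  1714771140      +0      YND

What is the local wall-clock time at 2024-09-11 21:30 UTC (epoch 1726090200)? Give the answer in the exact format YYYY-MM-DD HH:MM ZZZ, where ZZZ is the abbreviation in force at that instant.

Query: 2024-09-11 21:30 UTC
Rule 2/2 (YND, +00:00): 2024-05-03 21:19 UTC ≤ query < +∞
21·60 + 30 + 0 = 1290 min
1290 = 0·1440 + 1290; 1290 = 21·60 + 30 → 21:30, same day
→ 2024-09-11 21:30 YND

2024-09-11 21:30 YND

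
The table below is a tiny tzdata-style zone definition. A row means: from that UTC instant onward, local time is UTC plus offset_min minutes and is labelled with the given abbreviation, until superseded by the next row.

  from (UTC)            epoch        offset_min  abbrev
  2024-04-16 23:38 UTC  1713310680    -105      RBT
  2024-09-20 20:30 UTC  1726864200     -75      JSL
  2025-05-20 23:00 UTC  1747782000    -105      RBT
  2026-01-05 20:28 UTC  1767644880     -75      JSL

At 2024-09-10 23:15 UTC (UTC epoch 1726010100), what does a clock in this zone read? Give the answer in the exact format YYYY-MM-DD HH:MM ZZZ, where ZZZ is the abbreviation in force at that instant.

Query: 2024-09-10 23:15 UTC
Rule 1/4 (RBT, -01:45): 2024-04-16 23:38 UTC ≤ query < 2024-09-20 20:30 UTC
23·60 + 15 - 105 = 1290 min
1290 = 0·1440 + 1290; 1290 = 21·60 + 30 → 21:30, same day
→ 2024-09-10 21:30 RBT

2024-09-10 21:30 RBT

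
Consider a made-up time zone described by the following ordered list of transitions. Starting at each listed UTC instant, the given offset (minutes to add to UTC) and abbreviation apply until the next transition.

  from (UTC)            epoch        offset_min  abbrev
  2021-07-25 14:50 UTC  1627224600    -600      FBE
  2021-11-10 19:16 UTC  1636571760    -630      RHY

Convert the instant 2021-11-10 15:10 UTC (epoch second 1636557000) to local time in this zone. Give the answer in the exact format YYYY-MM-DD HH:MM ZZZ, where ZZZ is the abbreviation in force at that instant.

2021-11-10 05:10 FBE

Query: 2021-11-10 15:10 UTC
Rule 1/2 (FBE, -10:00): 2021-07-25 14:50 UTC ≤ query < 2021-11-10 19:16 UTC
15·60 + 10 - 600 = 310 min
310 = 0·1440 + 310; 310 = 5·60 + 10 → 05:10, same day
→ 2021-11-10 05:10 FBE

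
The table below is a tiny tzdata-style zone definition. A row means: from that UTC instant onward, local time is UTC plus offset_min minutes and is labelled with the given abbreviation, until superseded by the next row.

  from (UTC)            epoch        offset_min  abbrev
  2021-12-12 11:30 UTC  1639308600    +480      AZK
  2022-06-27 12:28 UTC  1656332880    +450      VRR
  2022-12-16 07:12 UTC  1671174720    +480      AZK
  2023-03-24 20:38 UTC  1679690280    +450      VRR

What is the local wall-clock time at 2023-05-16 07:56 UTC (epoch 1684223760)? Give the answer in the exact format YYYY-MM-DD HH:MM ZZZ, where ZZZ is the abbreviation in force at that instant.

2023-05-16 15:26 VRR

Query: 2023-05-16 07:56 UTC
Rule 4/4 (VRR, +07:30): 2023-03-24 20:38 UTC ≤ query < +∞
7·60 + 56 + 450 = 926 min
926 = 0·1440 + 926; 926 = 15·60 + 26 → 15:26, same day
→ 2023-05-16 15:26 VRR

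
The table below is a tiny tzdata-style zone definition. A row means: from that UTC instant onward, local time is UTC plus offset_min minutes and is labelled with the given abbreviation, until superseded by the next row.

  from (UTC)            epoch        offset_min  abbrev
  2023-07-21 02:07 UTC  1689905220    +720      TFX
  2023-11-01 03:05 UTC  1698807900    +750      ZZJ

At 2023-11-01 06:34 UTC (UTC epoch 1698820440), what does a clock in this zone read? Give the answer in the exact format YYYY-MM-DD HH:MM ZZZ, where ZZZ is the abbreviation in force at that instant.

Query: 2023-11-01 06:34 UTC
Rule 2/2 (ZZJ, +12:30): 2023-11-01 03:05 UTC ≤ query < +∞
6·60 + 34 + 750 = 1144 min
1144 = 0·1440 + 1144; 1144 = 19·60 + 4 → 19:04, same day
→ 2023-11-01 19:04 ZZJ

2023-11-01 19:04 ZZJ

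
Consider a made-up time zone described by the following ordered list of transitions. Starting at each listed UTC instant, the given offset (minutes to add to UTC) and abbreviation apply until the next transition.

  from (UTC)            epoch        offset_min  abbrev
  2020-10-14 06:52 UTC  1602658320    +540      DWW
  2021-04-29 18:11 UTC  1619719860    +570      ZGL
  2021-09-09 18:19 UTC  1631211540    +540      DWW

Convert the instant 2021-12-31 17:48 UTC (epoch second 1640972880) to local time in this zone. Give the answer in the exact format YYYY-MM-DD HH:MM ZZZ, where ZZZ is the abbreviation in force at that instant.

Query: 2021-12-31 17:48 UTC
Rule 3/3 (DWW, +09:00): 2021-09-09 18:19 UTC ≤ query < +∞
17·60 + 48 + 540 = 1608 min
1608 = 1·1440 + 168; 168 = 2·60 + 48 → 02:48, 2021-12-31 + 1 day = 2022-01-01
→ 2022-01-01 02:48 DWW

2022-01-01 02:48 DWW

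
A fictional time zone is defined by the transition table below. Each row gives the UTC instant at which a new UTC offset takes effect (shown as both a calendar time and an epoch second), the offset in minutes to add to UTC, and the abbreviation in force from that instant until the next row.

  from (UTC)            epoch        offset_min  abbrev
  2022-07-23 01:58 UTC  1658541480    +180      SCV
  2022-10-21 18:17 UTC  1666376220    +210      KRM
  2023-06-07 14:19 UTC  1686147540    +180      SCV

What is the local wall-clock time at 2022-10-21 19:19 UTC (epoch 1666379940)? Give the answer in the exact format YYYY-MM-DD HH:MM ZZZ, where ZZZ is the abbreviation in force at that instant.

Query: 2022-10-21 19:19 UTC
Rule 2/3 (KRM, +03:30): 2022-10-21 18:17 UTC ≤ query < 2023-06-07 14:19 UTC
19·60 + 19 + 210 = 1369 min
1369 = 0·1440 + 1369; 1369 = 22·60 + 49 → 22:49, same day
→ 2022-10-21 22:49 KRM

2022-10-21 22:49 KRM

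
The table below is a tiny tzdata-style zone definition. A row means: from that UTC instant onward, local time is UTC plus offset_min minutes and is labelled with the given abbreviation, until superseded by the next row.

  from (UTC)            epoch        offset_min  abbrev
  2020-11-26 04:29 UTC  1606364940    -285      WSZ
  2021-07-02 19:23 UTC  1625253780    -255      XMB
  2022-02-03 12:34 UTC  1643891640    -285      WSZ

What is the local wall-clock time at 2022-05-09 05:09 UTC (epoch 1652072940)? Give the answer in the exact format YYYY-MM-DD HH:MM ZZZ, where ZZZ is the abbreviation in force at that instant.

2022-05-09 00:24 WSZ

Query: 2022-05-09 05:09 UTC
Rule 3/3 (WSZ, -04:45): 2022-02-03 12:34 UTC ≤ query < +∞
5·60 + 9 - 285 = 24 min
24 = 0·1440 + 24; 24 = 0·60 + 24 → 00:24, same day
→ 2022-05-09 00:24 WSZ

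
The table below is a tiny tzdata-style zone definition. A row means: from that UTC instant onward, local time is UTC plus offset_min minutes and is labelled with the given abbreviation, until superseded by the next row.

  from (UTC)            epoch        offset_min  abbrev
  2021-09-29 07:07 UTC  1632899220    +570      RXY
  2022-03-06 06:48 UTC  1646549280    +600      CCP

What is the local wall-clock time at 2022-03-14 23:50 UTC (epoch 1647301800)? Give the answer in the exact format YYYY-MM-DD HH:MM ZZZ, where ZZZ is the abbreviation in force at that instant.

2022-03-15 09:50 CCP

Query: 2022-03-14 23:50 UTC
Rule 2/2 (CCP, +10:00): 2022-03-06 06:48 UTC ≤ query < +∞
23·60 + 50 + 600 = 2030 min
2030 = 1·1440 + 590; 590 = 9·60 + 50 → 09:50, 2022-03-14 + 1 day = 2022-03-15
→ 2022-03-15 09:50 CCP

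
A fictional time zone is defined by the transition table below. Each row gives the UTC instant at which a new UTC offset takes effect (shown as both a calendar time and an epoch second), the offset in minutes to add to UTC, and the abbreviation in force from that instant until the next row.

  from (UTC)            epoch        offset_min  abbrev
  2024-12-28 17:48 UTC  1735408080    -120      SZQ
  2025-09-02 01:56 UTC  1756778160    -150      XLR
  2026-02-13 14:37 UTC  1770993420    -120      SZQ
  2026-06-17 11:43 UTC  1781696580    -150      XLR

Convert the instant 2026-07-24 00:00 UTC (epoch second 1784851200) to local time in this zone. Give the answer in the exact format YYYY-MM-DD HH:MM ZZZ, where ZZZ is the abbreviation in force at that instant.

Query: 2026-07-24 00:00 UTC
Rule 4/4 (XLR, -02:30): 2026-06-17 11:43 UTC ≤ query < +∞
0·60 + 0 - 150 = -150 min
-150 = -1·1440 + 1290; 1290 = 21·60 + 30 → 21:30, 2026-07-24 - 1 day = 2026-07-23
→ 2026-07-23 21:30 XLR

2026-07-23 21:30 XLR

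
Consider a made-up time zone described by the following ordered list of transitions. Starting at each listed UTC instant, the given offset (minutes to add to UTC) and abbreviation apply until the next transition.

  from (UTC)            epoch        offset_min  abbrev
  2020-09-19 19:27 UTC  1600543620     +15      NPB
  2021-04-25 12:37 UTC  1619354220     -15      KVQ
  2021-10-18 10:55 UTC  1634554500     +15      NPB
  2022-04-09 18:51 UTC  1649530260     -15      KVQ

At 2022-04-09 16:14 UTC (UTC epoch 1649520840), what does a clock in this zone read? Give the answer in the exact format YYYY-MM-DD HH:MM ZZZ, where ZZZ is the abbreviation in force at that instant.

Query: 2022-04-09 16:14 UTC
Rule 3/4 (NPB, +00:15): 2021-10-18 10:55 UTC ≤ query < 2022-04-09 18:51 UTC
16·60 + 14 + 15 = 989 min
989 = 0·1440 + 989; 989 = 16·60 + 29 → 16:29, same day
→ 2022-04-09 16:29 NPB

2022-04-09 16:29 NPB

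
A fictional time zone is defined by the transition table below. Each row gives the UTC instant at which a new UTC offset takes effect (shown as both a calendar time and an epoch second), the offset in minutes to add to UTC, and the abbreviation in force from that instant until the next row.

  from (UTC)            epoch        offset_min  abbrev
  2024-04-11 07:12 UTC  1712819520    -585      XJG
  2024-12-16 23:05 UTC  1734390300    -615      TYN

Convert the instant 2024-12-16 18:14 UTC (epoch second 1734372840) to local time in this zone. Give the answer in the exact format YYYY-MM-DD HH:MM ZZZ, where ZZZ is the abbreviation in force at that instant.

Query: 2024-12-16 18:14 UTC
Rule 1/2 (XJG, -09:45): 2024-04-11 07:12 UTC ≤ query < 2024-12-16 23:05 UTC
18·60 + 14 - 585 = 509 min
509 = 0·1440 + 509; 509 = 8·60 + 29 → 08:29, same day
→ 2024-12-16 08:29 XJG

2024-12-16 08:29 XJG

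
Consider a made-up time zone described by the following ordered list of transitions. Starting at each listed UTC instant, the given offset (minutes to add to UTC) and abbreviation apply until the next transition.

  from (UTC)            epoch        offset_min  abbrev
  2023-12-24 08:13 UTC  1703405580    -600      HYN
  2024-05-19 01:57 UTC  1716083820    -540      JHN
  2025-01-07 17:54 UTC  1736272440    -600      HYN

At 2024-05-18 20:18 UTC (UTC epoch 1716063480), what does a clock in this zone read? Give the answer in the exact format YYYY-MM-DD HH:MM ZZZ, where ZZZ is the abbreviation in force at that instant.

2024-05-18 10:18 HYN

Query: 2024-05-18 20:18 UTC
Rule 1/3 (HYN, -10:00): 2023-12-24 08:13 UTC ≤ query < 2024-05-19 01:57 UTC
20·60 + 18 - 600 = 618 min
618 = 0·1440 + 618; 618 = 10·60 + 18 → 10:18, same day
→ 2024-05-18 10:18 HYN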